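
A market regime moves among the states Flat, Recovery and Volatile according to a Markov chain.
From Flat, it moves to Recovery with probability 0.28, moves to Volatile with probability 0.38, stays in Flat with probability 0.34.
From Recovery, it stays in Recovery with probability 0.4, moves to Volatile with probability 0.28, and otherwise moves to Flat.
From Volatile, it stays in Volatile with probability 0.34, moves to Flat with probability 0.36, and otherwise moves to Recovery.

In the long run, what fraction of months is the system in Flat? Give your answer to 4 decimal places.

Let the stationary distribution be π with π = πP and π_1 + π_2 + π_3 = 1.
π_1 = 0.34·π_1 + 0.32·π_2 + 0.36·π_3
π_2 = 0.28·π_1 + 0.4·π_2 + 0.3·π_3
Solving with the normalization constraint gives π = (0.3402, 0.3258, 0.3341).
So the stationary probability of Flat is 0.3402.

0.3402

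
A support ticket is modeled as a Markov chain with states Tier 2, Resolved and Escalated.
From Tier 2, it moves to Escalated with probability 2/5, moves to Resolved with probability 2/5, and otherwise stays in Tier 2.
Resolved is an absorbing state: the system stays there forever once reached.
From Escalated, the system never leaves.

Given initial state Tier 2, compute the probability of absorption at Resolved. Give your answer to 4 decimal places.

Let h(s) be the probability of absorption at Resolved starting from transient state s. Then h(Resolved) = 1 and h(Escalated) = 0. By first-step analysis:
h(Tier 2) = 0.2·h(Tier 2) + 0.4·1 + 0.4·0
Solving: h(Tier 2) = 0.5000.
Starting from Tier 2, the probability is 0.5000.

0.5000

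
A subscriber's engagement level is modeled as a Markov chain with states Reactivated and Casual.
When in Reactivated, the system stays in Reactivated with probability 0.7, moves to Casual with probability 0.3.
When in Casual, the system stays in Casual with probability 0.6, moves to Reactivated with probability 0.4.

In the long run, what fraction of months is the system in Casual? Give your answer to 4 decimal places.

Let the stationary distribution be π with π = πP and π_1 + π_2 = 1.
π_1 = 0.7·π_1 + 0.4·π_2
Solving with the normalization constraint gives π = (0.5714, 0.4286).
So the stationary probability of Casual is 0.4286.

0.4286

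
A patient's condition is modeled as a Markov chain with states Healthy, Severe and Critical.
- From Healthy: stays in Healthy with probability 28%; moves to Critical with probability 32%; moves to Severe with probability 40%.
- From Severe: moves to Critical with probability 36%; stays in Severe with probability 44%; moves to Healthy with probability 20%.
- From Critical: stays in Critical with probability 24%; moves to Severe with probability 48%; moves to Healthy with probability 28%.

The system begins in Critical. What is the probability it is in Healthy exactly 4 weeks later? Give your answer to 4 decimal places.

0.2445

Propagate the distribution vector 4 weeks from Critical.
After 0 weeks: (0.0000, 0.0000, 1.0000)
After 1 week: (0.2800, 0.4800, 0.2400)
After 2 weeks: (0.2416, 0.4384, 0.3200)
After 3 weeks: (0.2449, 0.4431, 0.3119)
After 4 weeks: (0.2445, 0.4427, 0.3128)
P(in Healthy after 4 weeks) = 0.2445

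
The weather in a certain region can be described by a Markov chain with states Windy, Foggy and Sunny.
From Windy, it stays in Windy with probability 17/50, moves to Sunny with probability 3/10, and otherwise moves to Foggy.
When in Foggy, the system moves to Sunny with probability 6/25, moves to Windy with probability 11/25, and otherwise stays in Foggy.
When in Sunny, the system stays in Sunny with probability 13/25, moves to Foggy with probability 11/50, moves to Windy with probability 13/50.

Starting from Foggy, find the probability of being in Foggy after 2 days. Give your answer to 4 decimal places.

Sum over the intermediate state after 1 day:
P = P(Foggy→Windy)·P(Windy→Foggy) + P(Foggy→Foggy)·P(Foggy→Foggy) + P(Foggy→Sunny)·P(Sunny→Foggy)
  = 0.44×0.36 + 0.32×0.32 + 0.24×0.22
  = 0.1584 + 0.1024 + 0.0528 = 0.3136

0.3136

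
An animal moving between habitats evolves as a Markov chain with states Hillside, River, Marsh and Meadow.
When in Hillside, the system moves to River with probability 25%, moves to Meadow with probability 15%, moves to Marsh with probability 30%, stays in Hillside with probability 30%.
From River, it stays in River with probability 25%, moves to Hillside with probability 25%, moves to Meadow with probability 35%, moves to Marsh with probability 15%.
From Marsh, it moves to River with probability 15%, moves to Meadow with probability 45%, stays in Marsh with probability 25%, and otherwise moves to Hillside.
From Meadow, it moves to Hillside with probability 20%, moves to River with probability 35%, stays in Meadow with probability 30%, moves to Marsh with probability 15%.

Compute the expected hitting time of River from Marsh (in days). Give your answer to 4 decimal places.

Let t(s) be the expected number of days to first reach River from state s, with t(River) = 0. Conditioning on the first day:
t(Hillside) = 1 + 0.3·t(Hillside) + 0.3·t(Marsh) + 0.15·t(Meadow)
t(Marsh) = 1 + 0.15·t(Hillside) + 0.25·t(Marsh) + 0.45·t(Meadow)
t(Meadow) = 1 + 0.2·t(Hillside) + 0.15·t(Marsh) + 0.3·t(Meadow)
Solving: t(Hillside) = 3.9746, t(Marsh) = 4.2077, t(Meadow) = 3.4658.
Expected days from Marsh to River: 4.2077.

4.2077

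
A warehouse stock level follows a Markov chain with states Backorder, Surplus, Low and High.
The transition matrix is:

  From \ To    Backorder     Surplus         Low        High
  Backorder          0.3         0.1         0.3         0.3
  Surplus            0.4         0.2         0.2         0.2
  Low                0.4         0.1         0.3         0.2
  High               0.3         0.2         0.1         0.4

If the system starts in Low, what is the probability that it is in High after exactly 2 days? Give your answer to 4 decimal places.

0.2800

Propagate the distribution vector 2 days from Low.
After 0 days: (0.0000, 0.0000, 1.0000, 0.0000)
After 1 day: (0.4000, 0.1000, 0.3000, 0.2000)
After 2 days: (0.3400, 0.1300, 0.2500, 0.2800)
P(in High after 2 days) = 0.2800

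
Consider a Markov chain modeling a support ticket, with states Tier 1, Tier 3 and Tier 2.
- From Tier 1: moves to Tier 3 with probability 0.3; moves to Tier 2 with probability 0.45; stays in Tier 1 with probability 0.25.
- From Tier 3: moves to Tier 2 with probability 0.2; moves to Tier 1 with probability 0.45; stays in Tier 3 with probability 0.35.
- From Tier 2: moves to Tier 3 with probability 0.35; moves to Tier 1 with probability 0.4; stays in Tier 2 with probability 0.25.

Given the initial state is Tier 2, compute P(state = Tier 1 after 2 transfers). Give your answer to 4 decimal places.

Sum over the intermediate state after 1 transfer:
P = P(Tier 2→Tier 1)·P(Tier 1→Tier 1) + P(Tier 2→Tier 3)·P(Tier 3→Tier 1) + P(Tier 2→Tier 2)·P(Tier 2→Tier 1)
  = 0.4×0.25 + 0.35×0.45 + 0.25×0.4
  = 0.1000 + 0.1575 + 0.1000 = 0.3575

0.3575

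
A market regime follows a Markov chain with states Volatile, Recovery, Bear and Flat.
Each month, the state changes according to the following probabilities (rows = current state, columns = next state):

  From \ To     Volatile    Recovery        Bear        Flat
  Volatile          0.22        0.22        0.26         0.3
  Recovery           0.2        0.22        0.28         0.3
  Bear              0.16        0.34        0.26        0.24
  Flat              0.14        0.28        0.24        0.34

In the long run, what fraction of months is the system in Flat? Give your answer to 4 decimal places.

Let the stationary distribution be π with π = πP and π_1 + π_2 + π_3 + π_4 = 1.
π_1 = 0.22·π_1 + 0.2·π_2 + 0.16·π_3 + 0.14·π_4
π_2 = 0.22·π_1 + 0.22·π_2 + 0.34·π_3 + 0.28·π_4
π_3 = 0.26·π_1 + 0.28·π_2 + 0.26·π_3 + 0.24·π_4
Solving with the normalization constraint gives π = (0.1754, 0.2689, 0.2595, 0.2963).
So the stationary probability of Flat is 0.2963.

0.2963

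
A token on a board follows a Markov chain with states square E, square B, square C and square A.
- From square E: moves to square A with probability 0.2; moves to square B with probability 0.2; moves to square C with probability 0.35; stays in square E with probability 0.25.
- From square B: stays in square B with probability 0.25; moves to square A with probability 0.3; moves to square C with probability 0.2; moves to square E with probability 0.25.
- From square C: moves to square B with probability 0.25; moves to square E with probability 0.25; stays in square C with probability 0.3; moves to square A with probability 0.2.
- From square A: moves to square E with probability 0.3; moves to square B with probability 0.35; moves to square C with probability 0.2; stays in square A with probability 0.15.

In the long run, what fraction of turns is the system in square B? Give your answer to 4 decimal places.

0.2585

Let the stationary distribution be π with π = πP and π_1 + π_2 + π_3 + π_4 = 1.
π_1 = 0.25·π_1 + 0.25·π_2 + 0.25·π_3 + 0.3·π_4
π_2 = 0.2·π_1 + 0.25·π_2 + 0.25·π_3 + 0.35·π_4
π_3 = 0.35·π_1 + 0.2·π_2 + 0.3·π_3 + 0.2·π_4
Solving with the normalization constraint gives π = (0.2608, 0.2585, 0.2657, 0.2151).
So the stationary probability of square B is 0.2585.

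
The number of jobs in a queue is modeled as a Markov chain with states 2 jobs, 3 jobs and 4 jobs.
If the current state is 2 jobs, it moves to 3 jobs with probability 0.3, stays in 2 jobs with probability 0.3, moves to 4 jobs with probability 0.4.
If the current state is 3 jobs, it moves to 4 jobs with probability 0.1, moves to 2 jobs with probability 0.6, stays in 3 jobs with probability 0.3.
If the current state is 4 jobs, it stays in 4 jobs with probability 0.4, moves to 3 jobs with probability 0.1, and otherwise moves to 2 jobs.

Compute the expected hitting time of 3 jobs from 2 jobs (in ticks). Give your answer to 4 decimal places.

4.5455

Let t(s) be the expected number of ticks to first reach 3 jobs from state s, with t(3 jobs) = 0. Conditioning on the first tick:
t(2 jobs) = 1 + 0.3·t(2 jobs) + 0.4·t(4 jobs)
t(4 jobs) = 1 + 0.5·t(2 jobs) + 0.4·t(4 jobs)
Solving: t(2 jobs) = 4.5455, t(4 jobs) = 5.4545.
Expected ticks from 2 jobs to 3 jobs: 4.5455.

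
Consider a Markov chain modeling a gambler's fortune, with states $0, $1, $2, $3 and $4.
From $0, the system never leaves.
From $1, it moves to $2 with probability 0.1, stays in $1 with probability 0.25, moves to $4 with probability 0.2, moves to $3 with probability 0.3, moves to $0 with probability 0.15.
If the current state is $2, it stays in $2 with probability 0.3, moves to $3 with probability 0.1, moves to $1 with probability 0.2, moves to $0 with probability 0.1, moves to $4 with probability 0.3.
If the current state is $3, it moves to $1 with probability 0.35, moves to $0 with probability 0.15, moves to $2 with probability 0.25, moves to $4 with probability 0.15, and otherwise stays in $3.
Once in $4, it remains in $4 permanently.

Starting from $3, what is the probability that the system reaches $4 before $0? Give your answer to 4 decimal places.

Let h(s) be the probability of absorption at $4 starting from transient state s. Then h($4) = 1 and h($0) = 0. By first-step analysis:
h($1) = 0.15·0 + 0.25·h($1) + 0.1·h($2) + 0.3·h($3) + 0.2·1
h($2) = 0.1·0 + 0.2·h($1) + 0.3·h($2) + 0.1·h($3) + 0.3·1
h($3) = 0.15·0 + 0.35·h($1) + 0.25·h($2) + 0.1·h($3) + 0.15·1
Solving: h($1) = 0.5920, h($2) = 0.6815, h($3) = 0.5862.
Starting from $3, the probability is 0.5862.

0.5862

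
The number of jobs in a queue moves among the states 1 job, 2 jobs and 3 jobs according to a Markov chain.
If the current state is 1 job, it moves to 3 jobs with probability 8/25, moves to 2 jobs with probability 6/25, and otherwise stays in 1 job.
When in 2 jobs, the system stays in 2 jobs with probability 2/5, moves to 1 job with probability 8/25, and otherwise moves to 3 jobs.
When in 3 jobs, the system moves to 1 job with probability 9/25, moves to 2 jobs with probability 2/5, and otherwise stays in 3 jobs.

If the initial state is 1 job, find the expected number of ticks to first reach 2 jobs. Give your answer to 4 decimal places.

Let t(s) be the expected number of ticks to first reach 2 jobs from state s, with t(2 jobs) = 0. Conditioning on the first tick:
t(1 job) = 1 + 0.44·t(1 job) + 0.32·t(3 jobs)
t(3 jobs) = 1 + 0.36·t(1 job) + 0.24·t(3 jobs)
Solving: t(1 job) = 3.4794, t(3 jobs) = 2.9639.
Expected ticks from 1 job to 2 jobs: 3.4794.

3.4794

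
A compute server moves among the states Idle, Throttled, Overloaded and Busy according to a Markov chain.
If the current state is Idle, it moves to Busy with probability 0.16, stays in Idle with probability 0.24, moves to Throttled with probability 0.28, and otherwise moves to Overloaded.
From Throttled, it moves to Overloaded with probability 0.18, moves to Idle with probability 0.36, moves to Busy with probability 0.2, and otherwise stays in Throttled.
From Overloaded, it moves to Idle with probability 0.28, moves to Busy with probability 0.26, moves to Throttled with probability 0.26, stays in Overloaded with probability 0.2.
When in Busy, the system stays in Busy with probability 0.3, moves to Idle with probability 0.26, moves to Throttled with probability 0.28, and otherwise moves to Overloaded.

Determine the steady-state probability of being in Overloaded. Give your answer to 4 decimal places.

Let the stationary distribution be π with π = πP and π_1 + π_2 + π_3 + π_4 = 1.
π_1 = 0.24·π_1 + 0.36·π_2 + 0.28·π_3 + 0.26·π_4
π_2 = 0.28·π_1 + 0.26·π_2 + 0.26·π_3 + 0.28·π_4
π_3 = 0.32·π_1 + 0.18·π_2 + 0.2·π_3 + 0.16·π_4
Solving with the normalization constraint gives π = (0.2857, 0.2702, 0.2199, 0.2242).
So the stationary probability of Overloaded is 0.2199.

0.2199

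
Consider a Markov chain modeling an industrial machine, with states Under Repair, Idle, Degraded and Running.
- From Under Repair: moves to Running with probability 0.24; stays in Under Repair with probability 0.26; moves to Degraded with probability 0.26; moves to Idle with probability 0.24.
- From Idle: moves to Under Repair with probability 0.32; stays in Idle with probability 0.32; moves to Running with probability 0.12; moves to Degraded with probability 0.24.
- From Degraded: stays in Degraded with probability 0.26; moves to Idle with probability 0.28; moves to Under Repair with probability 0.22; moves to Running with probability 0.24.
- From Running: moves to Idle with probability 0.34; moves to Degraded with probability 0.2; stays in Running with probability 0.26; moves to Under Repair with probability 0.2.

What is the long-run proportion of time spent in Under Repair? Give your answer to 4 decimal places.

0.2554

Let the stationary distribution be π with π = πP and π_1 + π_2 + π_3 + π_4 = 1.
π_1 = 0.26·π_1 + 0.32·π_2 + 0.22·π_3 + 0.2·π_4
π_2 = 0.24·π_1 + 0.32·π_2 + 0.28·π_3 + 0.34·π_4
π_3 = 0.26·π_1 + 0.24·π_2 + 0.26·π_3 + 0.2·π_4
Solving with the normalization constraint gives π = (0.2554, 0.2941, 0.2416, 0.2089).
So the stationary probability of Under Repair is 0.2554.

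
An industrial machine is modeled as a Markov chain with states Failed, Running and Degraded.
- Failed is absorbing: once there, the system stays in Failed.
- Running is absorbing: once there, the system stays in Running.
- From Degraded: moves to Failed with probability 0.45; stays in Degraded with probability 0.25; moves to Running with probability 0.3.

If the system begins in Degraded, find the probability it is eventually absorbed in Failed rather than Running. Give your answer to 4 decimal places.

0.6000

Let h(s) be the probability of absorption at Failed starting from transient state s. Then h(Failed) = 1 and h(Running) = 0. By first-step analysis:
h(Degraded) = 0.45·1 + 0.3·0 + 0.25·h(Degraded)
Solving: h(Degraded) = 0.6000.
Starting from Degraded, the probability is 0.6000.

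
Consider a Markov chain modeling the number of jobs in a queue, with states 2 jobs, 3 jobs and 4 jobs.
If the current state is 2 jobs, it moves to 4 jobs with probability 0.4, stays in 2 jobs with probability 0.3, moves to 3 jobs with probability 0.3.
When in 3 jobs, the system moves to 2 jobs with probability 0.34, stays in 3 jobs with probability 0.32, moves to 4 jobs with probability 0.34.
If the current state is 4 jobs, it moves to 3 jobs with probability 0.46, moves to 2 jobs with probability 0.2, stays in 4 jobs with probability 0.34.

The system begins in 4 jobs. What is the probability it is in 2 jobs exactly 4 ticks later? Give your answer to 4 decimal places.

0.2788

Propagate the distribution vector 4 ticks from 4 jobs.
After 0 ticks: (0.0000, 0.0000, 1.0000)
After 1 tick: (0.2000, 0.4600, 0.3400)
After 2 ticks: (0.2844, 0.3636, 0.3520)
After 3 ticks: (0.2793, 0.3636, 0.3571)
After 4 ticks: (0.2788, 0.3644, 0.3568)
P(in 2 jobs after 4 ticks) = 0.2788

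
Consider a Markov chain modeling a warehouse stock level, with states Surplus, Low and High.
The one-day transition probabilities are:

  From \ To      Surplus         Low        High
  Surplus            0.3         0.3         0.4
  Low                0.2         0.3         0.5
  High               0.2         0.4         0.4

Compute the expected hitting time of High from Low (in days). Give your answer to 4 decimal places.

Let t(s) be the expected number of days to first reach High from state s, with t(High) = 0. Conditioning on the first day:
t(Surplus) = 1 + 0.3·t(Surplus) + 0.3·t(Low)
t(Low) = 1 + 0.2·t(Surplus) + 0.3·t(Low)
Solving: t(Surplus) = 2.3256, t(Low) = 2.0930.
Expected days from Low to High: 2.0930.

2.0930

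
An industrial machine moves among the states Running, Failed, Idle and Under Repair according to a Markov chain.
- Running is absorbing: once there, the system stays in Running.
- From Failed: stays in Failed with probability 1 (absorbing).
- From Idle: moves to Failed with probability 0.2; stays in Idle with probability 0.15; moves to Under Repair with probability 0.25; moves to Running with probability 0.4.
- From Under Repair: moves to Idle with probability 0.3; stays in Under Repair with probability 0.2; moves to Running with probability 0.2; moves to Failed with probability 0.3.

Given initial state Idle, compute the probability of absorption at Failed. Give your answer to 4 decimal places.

0.3884

Let h(s) be the probability of absorption at Failed starting from transient state s. Then h(Failed) = 1 and h(Running) = 0. By first-step analysis:
h(Idle) = 0.4·0 + 0.2·1 + 0.15·h(Idle) + 0.25·h(Under Repair)
h(Under Repair) = 0.2·0 + 0.3·1 + 0.3·h(Idle) + 0.2·h(Under Repair)
Solving: h(Idle) = 0.3884, h(Under Repair) = 0.5207.
Starting from Idle, the probability is 0.3884.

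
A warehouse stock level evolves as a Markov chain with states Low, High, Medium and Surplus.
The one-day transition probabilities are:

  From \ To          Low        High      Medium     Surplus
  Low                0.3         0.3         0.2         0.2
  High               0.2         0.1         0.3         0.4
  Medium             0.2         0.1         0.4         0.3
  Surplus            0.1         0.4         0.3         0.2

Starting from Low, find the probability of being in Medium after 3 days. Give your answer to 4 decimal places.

0.3080

Propagate the distribution vector 3 days from Low.
After 0 days: (1.0000, 0.0000, 0.0000, 0.0000)
After 1 day: (0.3000, 0.3000, 0.2000, 0.2000)
After 2 days: (0.2100, 0.2200, 0.2900, 0.2800)
After 3 days: (0.1930, 0.2260, 0.3080, 0.2730)
P(in Medium after 3 days) = 0.3080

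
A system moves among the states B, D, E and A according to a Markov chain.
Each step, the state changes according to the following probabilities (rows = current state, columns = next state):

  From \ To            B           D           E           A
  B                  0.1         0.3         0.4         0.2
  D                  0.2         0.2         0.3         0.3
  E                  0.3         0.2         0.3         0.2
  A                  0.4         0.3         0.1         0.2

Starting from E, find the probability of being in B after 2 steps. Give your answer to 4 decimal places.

0.2400

Propagate the distribution vector 2 steps from E.
After 0 steps: (0.0000, 0.0000, 1.0000, 0.0000)
After 1 step: (0.3000, 0.2000, 0.3000, 0.2000)
After 2 steps: (0.2400, 0.2500, 0.2900, 0.2200)
P(in B after 2 steps) = 0.2400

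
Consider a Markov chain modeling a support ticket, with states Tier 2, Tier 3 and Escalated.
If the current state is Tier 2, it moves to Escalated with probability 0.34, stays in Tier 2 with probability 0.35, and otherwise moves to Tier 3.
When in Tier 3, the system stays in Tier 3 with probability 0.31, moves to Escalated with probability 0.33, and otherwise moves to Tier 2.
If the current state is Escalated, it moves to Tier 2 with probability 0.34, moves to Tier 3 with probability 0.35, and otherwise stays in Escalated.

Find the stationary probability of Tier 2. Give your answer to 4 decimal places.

Let the stationary distribution be π with π = πP and π_1 + π_2 + π_3 = 1.
π_1 = 0.35·π_1 + 0.36·π_2 + 0.34·π_3
π_2 = 0.31·π_1 + 0.31·π_2 + 0.35·π_3
Solving with the normalization constraint gives π = (0.3500, 0.3231, 0.3270).
So the stationary probability of Tier 2 is 0.3500.

0.3500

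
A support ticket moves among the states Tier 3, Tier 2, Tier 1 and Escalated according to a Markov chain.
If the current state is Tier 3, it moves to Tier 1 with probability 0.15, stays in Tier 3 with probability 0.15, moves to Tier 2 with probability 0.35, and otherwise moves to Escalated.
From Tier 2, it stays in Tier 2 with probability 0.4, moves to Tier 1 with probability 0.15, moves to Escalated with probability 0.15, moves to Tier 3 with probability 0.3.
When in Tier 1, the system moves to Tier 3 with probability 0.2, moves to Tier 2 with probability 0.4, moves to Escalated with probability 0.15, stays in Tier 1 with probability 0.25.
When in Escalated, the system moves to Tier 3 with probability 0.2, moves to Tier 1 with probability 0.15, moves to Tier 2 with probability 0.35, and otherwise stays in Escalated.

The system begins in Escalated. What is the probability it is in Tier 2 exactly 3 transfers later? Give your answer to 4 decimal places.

0.3770

Propagate the distribution vector 3 transfers from Escalated.
After 0 transfers: (0.0000, 0.0000, 0.0000, 1.0000)
After 1 transfer: (0.2000, 0.3500, 0.1500, 0.3000)
After 2 transfers: (0.2250, 0.3750, 0.1650, 0.2350)
After 3 transfers: (0.2263, 0.3770, 0.1665, 0.2303)
P(in Tier 2 after 3 transfers) = 0.3770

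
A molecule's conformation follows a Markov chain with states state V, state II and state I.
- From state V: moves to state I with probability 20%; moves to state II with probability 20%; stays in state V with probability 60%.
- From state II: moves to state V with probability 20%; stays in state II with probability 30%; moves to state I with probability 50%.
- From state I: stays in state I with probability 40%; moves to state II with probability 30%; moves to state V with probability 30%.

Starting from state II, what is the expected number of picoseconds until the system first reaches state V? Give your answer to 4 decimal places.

Let t(s) be the expected number of picoseconds to first reach state V from state s, with t(state V) = 0. Conditioning on the first picosecond:
t(state II) = 1 + 0.3·t(state II) + 0.5·t(state I)
t(state I) = 1 + 0.3·t(state II) + 0.4·t(state I)
Solving: t(state II) = 4.0741, t(state I) = 3.7037.
Expected picoseconds from state II to state V: 4.0741.

4.0741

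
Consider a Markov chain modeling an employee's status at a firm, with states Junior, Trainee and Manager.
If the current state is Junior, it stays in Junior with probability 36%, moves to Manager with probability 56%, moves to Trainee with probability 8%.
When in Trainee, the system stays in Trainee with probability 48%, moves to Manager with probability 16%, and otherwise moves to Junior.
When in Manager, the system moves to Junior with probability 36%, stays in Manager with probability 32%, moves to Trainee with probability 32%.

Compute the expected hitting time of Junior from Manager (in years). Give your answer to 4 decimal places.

Let t(s) be the expected number of years to first reach Junior from state s, with t(Junior) = 0. Conditioning on the first year:
t(Trainee) = 1 + 0.48·t(Trainee) + 0.16·t(Manager)
t(Manager) = 1 + 0.32·t(Trainee) + 0.32·t(Manager)
Solving: t(Trainee) = 2.7778, t(Manager) = 2.7778.
Expected years from Manager to Junior: 2.7778.

2.7778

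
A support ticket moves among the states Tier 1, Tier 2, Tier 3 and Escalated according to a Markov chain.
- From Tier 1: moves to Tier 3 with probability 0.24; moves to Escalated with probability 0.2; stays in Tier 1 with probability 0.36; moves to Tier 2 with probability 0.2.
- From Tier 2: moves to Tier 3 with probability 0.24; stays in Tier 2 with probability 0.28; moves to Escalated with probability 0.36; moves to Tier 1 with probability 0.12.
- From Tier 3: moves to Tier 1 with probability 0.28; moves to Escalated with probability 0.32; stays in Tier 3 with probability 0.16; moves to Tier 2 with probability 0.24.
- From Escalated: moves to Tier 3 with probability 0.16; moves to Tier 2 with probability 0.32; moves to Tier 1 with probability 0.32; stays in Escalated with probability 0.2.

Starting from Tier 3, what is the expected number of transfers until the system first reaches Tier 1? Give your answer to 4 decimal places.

Let t(s) be the expected number of transfers to first reach Tier 1 from state s, with t(Tier 1) = 0. Conditioning on the first transfer:
t(Tier 2) = 1 + 0.28·t(Tier 2) + 0.24·t(Tier 3) + 0.36·t(Escalated)
t(Tier 3) = 1 + 0.24·t(Tier 2) + 0.16·t(Tier 3) + 0.32·t(Escalated)
t(Escalated) = 1 + 0.32·t(Tier 2) + 0.16·t(Tier 3) + 0.2·t(Escalated)
Solving: t(Tier 2) = 4.7026, t(Tier 3) = 4.0342, t(Escalated) = 3.9379.
Expected transfers from Tier 3 to Tier 1: 4.0342.

4.0342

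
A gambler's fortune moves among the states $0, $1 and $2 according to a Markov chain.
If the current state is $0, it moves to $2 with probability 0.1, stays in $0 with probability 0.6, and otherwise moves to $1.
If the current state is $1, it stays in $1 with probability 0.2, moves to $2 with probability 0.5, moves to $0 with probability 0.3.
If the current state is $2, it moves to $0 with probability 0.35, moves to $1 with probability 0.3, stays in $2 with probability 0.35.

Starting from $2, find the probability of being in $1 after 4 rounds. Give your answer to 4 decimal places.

0.2727

Propagate the distribution vector 4 rounds from $2.
After 0 rounds: (0.0000, 0.0000, 1.0000)
After 1 round: (0.3500, 0.3000, 0.3500)
After 2 rounds: (0.4225, 0.2700, 0.3075)
After 3 rounds: (0.4421, 0.2730, 0.2849)
After 4 rounds: (0.4469, 0.2727, 0.2804)
P(in $1 after 4 rounds) = 0.2727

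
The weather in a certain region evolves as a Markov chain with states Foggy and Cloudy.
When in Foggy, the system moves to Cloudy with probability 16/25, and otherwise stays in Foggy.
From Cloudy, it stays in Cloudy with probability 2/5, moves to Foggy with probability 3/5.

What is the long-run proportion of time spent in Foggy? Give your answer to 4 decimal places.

0.4839

Let the stationary distribution be π with π = πP and π_1 + π_2 = 1.
π_1 = 0.36·π_1 + 0.6·π_2
Solving with the normalization constraint gives π = (0.4839, 0.5161).
So the stationary probability of Foggy is 0.4839.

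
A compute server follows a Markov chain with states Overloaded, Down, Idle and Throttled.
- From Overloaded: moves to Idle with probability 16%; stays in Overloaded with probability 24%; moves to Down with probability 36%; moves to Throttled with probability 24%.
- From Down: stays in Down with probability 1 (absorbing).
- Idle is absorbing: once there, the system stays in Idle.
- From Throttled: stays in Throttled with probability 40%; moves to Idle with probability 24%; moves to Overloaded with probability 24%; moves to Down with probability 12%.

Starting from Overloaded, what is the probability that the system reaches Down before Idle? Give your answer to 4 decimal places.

Let h(s) be the probability of absorption at Down starting from transient state s. Then h(Down) = 1 and h(Idle) = 0. By first-step analysis:
h(Overloaded) = 0.24·h(Overloaded) + 0.36·1 + 0.16·0 + 0.24·h(Throttled)
h(Throttled) = 0.24·h(Overloaded) + 0.12·1 + 0.24·0 + 0.4·h(Throttled)
Solving: h(Overloaded) = 0.6145, h(Throttled) = 0.4458.
Starting from Overloaded, the probability is 0.6145.

0.6145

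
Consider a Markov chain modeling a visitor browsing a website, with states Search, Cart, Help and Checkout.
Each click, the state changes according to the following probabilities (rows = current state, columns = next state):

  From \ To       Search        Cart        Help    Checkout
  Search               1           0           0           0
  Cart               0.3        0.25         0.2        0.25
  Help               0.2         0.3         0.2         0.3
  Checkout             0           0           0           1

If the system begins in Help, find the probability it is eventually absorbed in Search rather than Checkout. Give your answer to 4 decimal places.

0.4444

Let h(s) be the probability of absorption at Search starting from transient state s. Then h(Search) = 1 and h(Checkout) = 0. By first-step analysis:
h(Cart) = 0.3·1 + 0.25·h(Cart) + 0.2·h(Help) + 0.25·0
h(Help) = 0.2·1 + 0.3·h(Cart) + 0.2·h(Help) + 0.3·0
Solving: h(Cart) = 0.5185, h(Help) = 0.4444.
Starting from Help, the probability is 0.4444.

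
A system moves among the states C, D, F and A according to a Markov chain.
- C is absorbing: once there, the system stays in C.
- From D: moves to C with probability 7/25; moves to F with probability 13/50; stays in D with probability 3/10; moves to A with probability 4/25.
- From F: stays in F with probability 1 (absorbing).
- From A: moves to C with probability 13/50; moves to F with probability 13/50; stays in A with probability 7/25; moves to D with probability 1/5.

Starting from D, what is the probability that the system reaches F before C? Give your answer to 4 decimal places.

Let h(s) be the probability of absorption at F starting from transient state s. Then h(F) = 1 and h(C) = 0. By first-step analysis:
h(D) = 0.28·0 + 0.3·h(D) + 0.26·1 + 0.16·h(A)
h(A) = 0.26·0 + 0.2·h(D) + 0.26·1 + 0.28·h(A)
Solving: h(D) = 0.4847, h(A) = 0.4958.
Starting from D, the probability is 0.4847.

0.4847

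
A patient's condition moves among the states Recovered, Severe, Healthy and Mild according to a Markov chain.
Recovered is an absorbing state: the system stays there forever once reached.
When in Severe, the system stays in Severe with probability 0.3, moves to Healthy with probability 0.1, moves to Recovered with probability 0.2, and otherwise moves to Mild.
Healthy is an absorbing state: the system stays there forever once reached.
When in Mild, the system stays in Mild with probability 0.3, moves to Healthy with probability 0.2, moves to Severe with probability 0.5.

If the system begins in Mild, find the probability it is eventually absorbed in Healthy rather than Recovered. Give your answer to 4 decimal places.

Let h(s) be the probability of absorption at Healthy starting from transient state s. Then h(Healthy) = 1 and h(Recovered) = 0. By first-step analysis:
h(Severe) = 0.2·0 + 0.3·h(Severe) + 0.1·1 + 0.4·h(Mild)
h(Mild) = 0.5·h(Severe) + 0.2·1 + 0.3·h(Mild)
Solving: h(Severe) = 0.5172, h(Mild) = 0.6552.
Starting from Mild, the probability is 0.6552.

0.6552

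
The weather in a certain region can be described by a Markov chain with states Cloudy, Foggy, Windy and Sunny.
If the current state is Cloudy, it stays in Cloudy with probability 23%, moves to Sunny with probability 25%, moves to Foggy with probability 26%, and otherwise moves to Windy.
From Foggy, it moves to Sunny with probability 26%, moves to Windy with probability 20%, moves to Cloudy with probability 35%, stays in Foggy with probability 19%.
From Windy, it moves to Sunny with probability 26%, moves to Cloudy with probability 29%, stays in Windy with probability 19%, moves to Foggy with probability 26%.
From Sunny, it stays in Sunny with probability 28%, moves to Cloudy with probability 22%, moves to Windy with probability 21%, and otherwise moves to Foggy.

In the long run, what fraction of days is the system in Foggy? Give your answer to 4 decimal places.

Let the stationary distribution be π with π = πP and π_1 + π_2 + π_3 + π_4 = 1.
π_1 = 0.23·π_1 + 0.35·π_2 + 0.29·π_3 + 0.22·π_4
π_2 = 0.26·π_1 + 0.19·π_2 + 0.26·π_3 + 0.29·π_4
π_3 = 0.26·π_1 + 0.2·π_2 + 0.19·π_3 + 0.21·π_4
Solving with the normalization constraint gives π = (0.2704, 0.2504, 0.2167, 0.2625).
So the stationary probability of Foggy is 0.2504.

0.2504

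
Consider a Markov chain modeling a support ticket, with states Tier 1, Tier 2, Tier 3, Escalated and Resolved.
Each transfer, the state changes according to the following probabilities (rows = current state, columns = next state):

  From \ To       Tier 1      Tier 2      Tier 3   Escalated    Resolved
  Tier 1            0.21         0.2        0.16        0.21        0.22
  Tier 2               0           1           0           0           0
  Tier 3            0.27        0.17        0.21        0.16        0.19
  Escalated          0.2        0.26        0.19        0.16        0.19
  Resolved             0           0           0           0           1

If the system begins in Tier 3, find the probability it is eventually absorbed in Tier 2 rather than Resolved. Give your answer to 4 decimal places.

Let h(s) be the probability of absorption at Tier 2 starting from transient state s. Then h(Tier 2) = 1 and h(Resolved) = 0. By first-step analysis:
h(Tier 1) = 0.21·h(Tier 1) + 0.2·1 + 0.16·h(Tier 3) + 0.21·h(Escalated) + 0.22·0
h(Tier 3) = 0.27·h(Tier 1) + 0.17·1 + 0.21·h(Tier 3) + 0.16·h(Escalated) + 0.19·0
h(Escalated) = 0.2·h(Tier 1) + 0.26·1 + 0.19·h(Tier 3) + 0.16·h(Escalated) + 0.19·0
Solving: h(Tier 1) = 0.4967, h(Tier 3) = 0.4942, h(Escalated) = 0.5396.
Starting from Tier 3, the probability is 0.4942.

0.4942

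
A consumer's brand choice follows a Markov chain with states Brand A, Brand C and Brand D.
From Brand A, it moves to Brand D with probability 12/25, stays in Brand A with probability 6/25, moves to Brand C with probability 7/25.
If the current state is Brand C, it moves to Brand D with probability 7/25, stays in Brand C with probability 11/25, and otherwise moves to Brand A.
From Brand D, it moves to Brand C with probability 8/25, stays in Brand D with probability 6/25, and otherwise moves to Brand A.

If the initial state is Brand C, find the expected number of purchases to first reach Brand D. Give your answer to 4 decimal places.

2.9954

Let t(s) be the expected number of purchases to first reach Brand D from state s, with t(Brand D) = 0. Conditioning on the first purchase:
t(Brand A) = 1 + 0.24·t(Brand A) + 0.28·t(Brand C)
t(Brand C) = 1 + 0.28·t(Brand A) + 0.44·t(Brand C)
Solving: t(Brand A) = 2.4194, t(Brand C) = 2.9954.
Expected purchases from Brand C to Brand D: 2.9954.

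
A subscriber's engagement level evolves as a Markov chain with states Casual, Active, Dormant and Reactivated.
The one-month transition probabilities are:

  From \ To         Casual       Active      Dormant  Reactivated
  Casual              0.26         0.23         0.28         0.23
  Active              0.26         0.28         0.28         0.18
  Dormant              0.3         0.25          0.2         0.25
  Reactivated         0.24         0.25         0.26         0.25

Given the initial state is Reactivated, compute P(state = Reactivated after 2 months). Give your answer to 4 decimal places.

0.2277

Propagate the distribution vector 2 months from Reactivated.
After 0 months: (0.0000, 0.0000, 0.0000, 1.0000)
After 1 month: (0.2400, 0.2500, 0.2600, 0.2500)
After 2 months: (0.2654, 0.2527, 0.2542, 0.2277)
P(in Reactivated after 2 months) = 0.2277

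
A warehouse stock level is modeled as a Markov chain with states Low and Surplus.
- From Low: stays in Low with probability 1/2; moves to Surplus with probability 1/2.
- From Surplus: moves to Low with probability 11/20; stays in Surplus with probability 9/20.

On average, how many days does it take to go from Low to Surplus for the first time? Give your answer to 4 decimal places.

Let t(s) be the expected number of days to first reach Surplus from state s, with t(Surplus) = 0. Conditioning on the first day:
t(Low) = 1 + 0.5·t(Low)
Solving: t(Low) = 2.0000.
Expected days from Low to Surplus: 2.0000.

2.0000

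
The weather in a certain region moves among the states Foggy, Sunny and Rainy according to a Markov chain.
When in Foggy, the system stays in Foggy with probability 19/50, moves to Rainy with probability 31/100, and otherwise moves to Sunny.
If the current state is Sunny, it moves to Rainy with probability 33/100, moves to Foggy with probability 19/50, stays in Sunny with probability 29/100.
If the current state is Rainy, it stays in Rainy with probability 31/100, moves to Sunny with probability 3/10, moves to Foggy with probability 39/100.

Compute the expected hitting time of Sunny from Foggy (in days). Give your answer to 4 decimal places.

Let t(s) be the expected number of days to first reach Sunny from state s, with t(Sunny) = 0. Conditioning on the first day:
t(Foggy) = 1 + 0.38·t(Foggy) + 0.31·t(Rainy)
t(Rainy) = 1 + 0.39·t(Foggy) + 0.31·t(Rainy)
Solving: t(Foggy) = 3.2584, t(Rainy) = 3.2910.
Expected days from Foggy to Sunny: 3.2584.

3.2584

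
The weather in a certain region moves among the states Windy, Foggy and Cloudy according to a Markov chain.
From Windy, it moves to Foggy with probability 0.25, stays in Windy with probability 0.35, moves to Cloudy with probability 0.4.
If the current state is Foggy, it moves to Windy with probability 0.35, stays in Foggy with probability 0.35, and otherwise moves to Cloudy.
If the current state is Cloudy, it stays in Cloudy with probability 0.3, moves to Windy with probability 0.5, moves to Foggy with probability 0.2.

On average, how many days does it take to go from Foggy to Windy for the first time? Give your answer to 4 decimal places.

2.5316

Let t(s) be the expected number of days to first reach Windy from state s, with t(Windy) = 0. Conditioning on the first day:
t(Foggy) = 1 + 0.35·t(Foggy) + 0.3·t(Cloudy)
t(Cloudy) = 1 + 0.2·t(Foggy) + 0.3·t(Cloudy)
Solving: t(Foggy) = 2.5316, t(Cloudy) = 2.1519.
Expected days from Foggy to Windy: 2.5316.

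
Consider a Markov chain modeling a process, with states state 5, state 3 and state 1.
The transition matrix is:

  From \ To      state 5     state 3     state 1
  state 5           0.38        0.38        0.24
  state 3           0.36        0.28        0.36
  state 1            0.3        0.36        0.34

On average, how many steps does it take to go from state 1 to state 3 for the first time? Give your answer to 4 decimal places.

2.7284

Let t(s) be the expected number of steps to first reach state 3 from state s, with t(state 3) = 0. Conditioning on the first step:
t(state 5) = 1 + 0.38·t(state 5) + 0.24·t(state 1)
t(state 1) = 1 + 0.3·t(state 5) + 0.34·t(state 1)
Solving: t(state 5) = 2.6690, t(state 1) = 2.7284.
Expected steps from state 1 to state 3: 2.7284.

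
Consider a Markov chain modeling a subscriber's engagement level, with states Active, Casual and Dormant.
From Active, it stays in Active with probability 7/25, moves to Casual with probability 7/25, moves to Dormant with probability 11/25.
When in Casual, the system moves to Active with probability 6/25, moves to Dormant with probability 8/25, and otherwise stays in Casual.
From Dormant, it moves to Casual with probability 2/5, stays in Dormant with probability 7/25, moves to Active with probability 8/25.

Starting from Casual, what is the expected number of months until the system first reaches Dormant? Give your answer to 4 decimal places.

2.8571

Let t(s) be the expected number of months to first reach Dormant from state s, with t(Dormant) = 0. Conditioning on the first month:
t(Active) = 1 + 0.28·t(Active) + 0.28·t(Casual)
t(Casual) = 1 + 0.24·t(Active) + 0.44·t(Casual)
Solving: t(Active) = 2.5000, t(Casual) = 2.8571.
Expected months from Casual to Dormant: 2.8571.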